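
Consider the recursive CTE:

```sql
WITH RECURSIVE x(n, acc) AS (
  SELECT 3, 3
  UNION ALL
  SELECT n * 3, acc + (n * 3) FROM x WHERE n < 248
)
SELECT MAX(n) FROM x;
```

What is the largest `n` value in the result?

729

Base: n=3, acc=3.
Iteration 1: 3 < 248 holds -> n = 3 * 3 = 9, acc = 3 + 9 = 12.
Iteration 2: 9 < 248 holds -> n = 9 * 3 = 27, acc = 12 + 27 = 39.
Iteration 3: 27 < 248 holds -> n = 27 * 3 = 81, acc = 39 + 81 = 120.
Iteration 4: 81 < 248 holds -> n = 81 * 3 = 243, acc = 120 + 243 = 363.
Iteration 5: 243 < 248 holds -> n = 243 * 3 = 729, acc = 363 + 729 = 1092.
Iteration 6: 729 < 248 fails; recursion stops.
n values: 3, 9, 27, 81, 243, 729; the maximum is 729.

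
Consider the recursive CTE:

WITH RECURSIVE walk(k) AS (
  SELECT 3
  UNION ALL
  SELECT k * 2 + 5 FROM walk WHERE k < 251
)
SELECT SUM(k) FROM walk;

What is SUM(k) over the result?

Base: k=3.
Iteration 1: 3 < 251 holds -> k = 3 * 2 + 5 = 11.
Iteration 2: 11 < 251 holds -> k = 11 * 2 + 5 = 27.
Iteration 3: 27 < 251 holds -> k = 27 * 2 + 5 = 59.
Iteration 4: 59 < 251 holds -> k = 59 * 2 + 5 = 123.
Iteration 5: 123 < 251 holds -> k = 123 * 2 + 5 = 251.
Iteration 6: 251 < 251 fails; recursion stops.
SUM(k) = 3 + 11 + 27 + 59 + 123 + 251 = 474.

474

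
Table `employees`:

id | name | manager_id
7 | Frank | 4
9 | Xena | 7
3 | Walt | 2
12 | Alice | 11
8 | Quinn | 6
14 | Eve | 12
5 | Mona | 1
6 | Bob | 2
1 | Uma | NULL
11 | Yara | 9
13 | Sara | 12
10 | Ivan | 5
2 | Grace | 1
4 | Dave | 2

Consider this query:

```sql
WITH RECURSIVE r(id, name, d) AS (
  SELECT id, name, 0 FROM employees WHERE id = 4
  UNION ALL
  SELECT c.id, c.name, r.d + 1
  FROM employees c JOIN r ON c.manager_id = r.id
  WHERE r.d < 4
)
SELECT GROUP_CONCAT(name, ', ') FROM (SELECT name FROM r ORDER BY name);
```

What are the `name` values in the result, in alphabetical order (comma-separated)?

Base: id=4 (Dave) at d 0.
Iteration 1: rows with manager_id in {4} -> Frank (id 7, d 1).
Iteration 2: rows with manager_id in {7} -> Xena (id 9, d 2).
Iteration 3: rows with manager_id in {9} -> Yara (id 11, d 3).
Iteration 4: rows with manager_id in {11} -> Alice (id 12, d 4).
Iteration 5: d < 4 fails for all current rows; recursion stops.

Alice, Dave, Frank, Xena, Yara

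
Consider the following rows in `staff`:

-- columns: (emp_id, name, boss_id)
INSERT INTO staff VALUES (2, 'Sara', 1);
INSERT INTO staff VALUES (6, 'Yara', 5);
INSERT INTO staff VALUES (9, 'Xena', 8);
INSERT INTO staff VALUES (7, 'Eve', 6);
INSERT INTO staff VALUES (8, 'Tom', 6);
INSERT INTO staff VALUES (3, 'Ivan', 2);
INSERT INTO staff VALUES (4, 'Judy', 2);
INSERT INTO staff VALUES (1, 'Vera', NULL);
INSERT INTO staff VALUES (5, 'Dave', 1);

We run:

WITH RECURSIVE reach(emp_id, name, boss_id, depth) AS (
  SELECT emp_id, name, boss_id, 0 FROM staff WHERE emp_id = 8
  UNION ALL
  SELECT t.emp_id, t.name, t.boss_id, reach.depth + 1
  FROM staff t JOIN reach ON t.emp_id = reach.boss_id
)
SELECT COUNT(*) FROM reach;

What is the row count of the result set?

4

Base: emp_id=8 (Tom), boss_id=6, depth 0.
Iteration 1: join on emp_id=6 -> Yara (id 6, boss_id=5, depth 1).
Iteration 2: join on emp_id=5 -> Dave (id 5, boss_id=1, depth 2).
Iteration 3: join on emp_id=1 -> Vera (id 1, boss_id=NULL, depth 3).
Iteration 4: boss_id is NULL; no match; recursion stops.
Total rows emitted: 4.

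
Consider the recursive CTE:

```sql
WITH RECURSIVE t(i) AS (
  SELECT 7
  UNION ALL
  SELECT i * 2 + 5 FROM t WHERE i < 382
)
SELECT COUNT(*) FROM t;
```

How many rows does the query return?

Base: i=7.
Iteration 1: 7 < 382 holds -> i = 7 * 2 + 5 = 19.
Iteration 2: 19 < 382 holds -> i = 19 * 2 + 5 = 43.
Iteration 3: 43 < 382 holds -> i = 43 * 2 + 5 = 91.
Iteration 4: 91 < 382 holds -> i = 91 * 2 + 5 = 187.
Iteration 5: 187 < 382 holds -> i = 187 * 2 + 5 = 379.
Iteration 6: 379 < 382 holds -> i = 379 * 2 + 5 = 763.
Iteration 7: 763 < 382 fails; recursion stops.
Total rows emitted: 7.

7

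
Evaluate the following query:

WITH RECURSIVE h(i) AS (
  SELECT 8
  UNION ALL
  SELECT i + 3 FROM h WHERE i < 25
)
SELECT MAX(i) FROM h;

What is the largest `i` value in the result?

26

Base: i=8.
Iteration 1: 8 < 25 holds -> i = 8 + 3 = 11.
Iteration 2: 11 < 25 holds -> i = 11 + 3 = 14.
Iteration 3: 14 < 25 holds -> i = 14 + 3 = 17.
Iteration 4: 17 < 25 holds -> i = 17 + 3 = 20.
Iteration 5: 20 < 25 holds -> i = 20 + 3 = 23.
Iteration 6: 23 < 25 holds -> i = 23 + 3 = 26.
Iteration 7: 26 < 25 fails; recursion stops.
i values: 8, 11, 14, 17, 20, 23, 26; the maximum is 26.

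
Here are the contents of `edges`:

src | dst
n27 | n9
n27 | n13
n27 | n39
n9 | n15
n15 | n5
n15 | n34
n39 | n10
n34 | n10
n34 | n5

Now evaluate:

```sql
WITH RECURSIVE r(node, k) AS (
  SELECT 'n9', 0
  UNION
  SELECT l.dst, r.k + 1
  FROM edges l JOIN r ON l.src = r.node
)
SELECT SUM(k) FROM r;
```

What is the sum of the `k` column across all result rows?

Base: (n9, k=0).
Iteration 1: edges from {n9} -> (n15, k=1).
Iteration 2: edges from {n15} -> (n34, k=2), (n5, k=2).
Iteration 3: edges from {n34,n5} -> (n10, k=3), (n5, k=3).
Iteration 4: no outgoing edges from {n10,n5}; recursion stops.
SUM(k) = 0 + 1 + 2 + 2 + 3 + 3 = 11.

11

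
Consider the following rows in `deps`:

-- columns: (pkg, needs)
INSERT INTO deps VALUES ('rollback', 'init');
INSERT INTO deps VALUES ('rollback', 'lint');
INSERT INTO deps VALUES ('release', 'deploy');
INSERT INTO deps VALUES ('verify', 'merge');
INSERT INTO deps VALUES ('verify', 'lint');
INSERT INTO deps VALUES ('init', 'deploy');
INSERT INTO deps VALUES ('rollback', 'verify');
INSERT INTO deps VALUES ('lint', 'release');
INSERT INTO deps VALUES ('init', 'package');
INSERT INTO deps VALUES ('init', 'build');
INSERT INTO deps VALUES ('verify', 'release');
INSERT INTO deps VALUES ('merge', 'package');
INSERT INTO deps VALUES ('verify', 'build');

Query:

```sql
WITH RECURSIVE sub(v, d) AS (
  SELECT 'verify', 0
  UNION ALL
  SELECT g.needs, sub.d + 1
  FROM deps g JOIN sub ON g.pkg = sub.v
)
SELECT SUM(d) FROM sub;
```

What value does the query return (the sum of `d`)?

Base: (verify, d=0).
Iteration 1: edges from {verify} -> (build, d=1), (lint, d=1), (merge, d=1), (release, d=1).
Iteration 2: edges from {build,lint,merge,release} -> (deploy, d=2), (package, d=2), (release, d=2).
Iteration 3: edges from {deploy,package,release} -> (deploy, d=3).
Iteration 4: no outgoing edges from {deploy}; recursion stops.
SUM(d) = 0 + 1 + 1 + 1 + 1 + 2 + 2 + 2 + 3 = 13.

13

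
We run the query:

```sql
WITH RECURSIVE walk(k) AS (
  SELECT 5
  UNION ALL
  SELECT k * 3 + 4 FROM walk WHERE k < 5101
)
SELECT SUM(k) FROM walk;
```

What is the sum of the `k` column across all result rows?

Base: k=5.
Iteration 1: 5 < 5101 holds -> k = 5 * 3 + 4 = 19.
Iteration 2: 19 < 5101 holds -> k = 19 * 3 + 4 = 61.
Iteration 3: 61 < 5101 holds -> k = 61 * 3 + 4 = 187.
Iteration 4: 187 < 5101 holds -> k = 187 * 3 + 4 = 565.
Iteration 5: 565 < 5101 holds -> k = 565 * 3 + 4 = 1699.
Iteration 6: 1699 < 5101 holds -> k = 1699 * 3 + 4 = 5101.
Iteration 7: 5101 < 5101 fails; recursion stops.
SUM(k) = 5 + 19 + 61 + 187 + 565 + 1699 + 5101 = 7637.

7637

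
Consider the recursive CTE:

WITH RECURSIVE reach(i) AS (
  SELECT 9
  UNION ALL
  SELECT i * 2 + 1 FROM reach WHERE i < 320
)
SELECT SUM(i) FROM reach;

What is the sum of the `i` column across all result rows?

1263

Base: i=9.
Iteration 1: 9 < 320 holds -> i = 9 * 2 + 1 = 19.
Iteration 2: 19 < 320 holds -> i = 19 * 2 + 1 = 39.
Iteration 3: 39 < 320 holds -> i = 39 * 2 + 1 = 79.
Iteration 4: 79 < 320 holds -> i = 79 * 2 + 1 = 159.
Iteration 5: 159 < 320 holds -> i = 159 * 2 + 1 = 319.
Iteration 6: 319 < 320 holds -> i = 319 * 2 + 1 = 639.
Iteration 7: 639 < 320 fails; recursion stops.
SUM(i) = 9 + 19 + 39 + 79 + 159 + 319 + 639 = 1263.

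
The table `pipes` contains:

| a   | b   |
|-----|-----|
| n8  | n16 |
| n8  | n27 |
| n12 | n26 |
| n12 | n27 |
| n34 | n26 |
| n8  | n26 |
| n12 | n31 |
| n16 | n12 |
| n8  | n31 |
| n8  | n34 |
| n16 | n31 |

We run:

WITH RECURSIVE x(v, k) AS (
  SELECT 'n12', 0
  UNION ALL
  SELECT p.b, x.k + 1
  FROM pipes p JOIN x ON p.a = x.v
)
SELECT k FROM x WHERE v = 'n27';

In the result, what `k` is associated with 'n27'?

1

Base: (n12, k=0).
Iteration 1: edges from {n12} -> (n26, k=1), (n27, k=1), (n31, k=1).
Iteration 2: no outgoing edges from {n26,n27,n31}; recursion stops.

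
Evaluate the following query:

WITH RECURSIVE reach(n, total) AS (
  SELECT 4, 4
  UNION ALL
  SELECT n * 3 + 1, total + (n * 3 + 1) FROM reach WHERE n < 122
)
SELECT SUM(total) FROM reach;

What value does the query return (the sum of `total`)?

798

Base: n=4, total=4.
Iteration 1: 4 < 122 holds -> n = 4 * 3 + 1 = 13, total = 4 + 13 = 17.
Iteration 2: 13 < 122 holds -> n = 13 * 3 + 1 = 40, total = 17 + 40 = 57.
Iteration 3: 40 < 122 holds -> n = 40 * 3 + 1 = 121, total = 57 + 121 = 178.
Iteration 4: 121 < 122 holds -> n = 121 * 3 + 1 = 364, total = 178 + 364 = 542.
Iteration 5: 364 < 122 fails; recursion stops.
SUM(total) = 4 + 17 + 57 + 178 + 542 = 798.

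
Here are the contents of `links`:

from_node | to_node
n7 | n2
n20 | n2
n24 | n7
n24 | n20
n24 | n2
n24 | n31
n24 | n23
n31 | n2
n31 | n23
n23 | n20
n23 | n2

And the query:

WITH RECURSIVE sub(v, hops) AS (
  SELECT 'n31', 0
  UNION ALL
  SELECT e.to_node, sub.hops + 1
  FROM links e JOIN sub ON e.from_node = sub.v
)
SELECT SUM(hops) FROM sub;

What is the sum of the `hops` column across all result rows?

Base: (n31, hops=0).
Iteration 1: edges from {n31} -> (n2, hops=1), (n23, hops=1).
Iteration 2: edges from {n2,n23} -> (n2, hops=2), (n20, hops=2).
Iteration 3: edges from {n2,n20} -> (n2, hops=3).
Iteration 4: no outgoing edges from {n2}; recursion stops.
SUM(hops) = 0 + 1 + 1 + 2 + 2 + 3 = 9.

9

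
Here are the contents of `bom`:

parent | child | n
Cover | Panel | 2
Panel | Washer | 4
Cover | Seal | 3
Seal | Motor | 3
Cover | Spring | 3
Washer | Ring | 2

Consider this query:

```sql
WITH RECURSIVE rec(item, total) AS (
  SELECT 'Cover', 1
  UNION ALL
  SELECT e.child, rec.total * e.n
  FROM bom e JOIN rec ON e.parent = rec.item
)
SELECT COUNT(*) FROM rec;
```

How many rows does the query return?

Base: (Cover, total=1).
Iteration 1: components of {Cover} -> Panel = 1*2 = 2, Seal = 1*3 = 3, Spring = 1*3 = 3.
Iteration 2: components of {Panel,Seal,Spring} -> Motor = 3*3 = 9, Washer = 2*4 = 8.
Iteration 3: components of {Motor,Washer} -> Ring = 8*2 = 16.
Iteration 4: no further components; recursion stops.
Total rows emitted: 7.

7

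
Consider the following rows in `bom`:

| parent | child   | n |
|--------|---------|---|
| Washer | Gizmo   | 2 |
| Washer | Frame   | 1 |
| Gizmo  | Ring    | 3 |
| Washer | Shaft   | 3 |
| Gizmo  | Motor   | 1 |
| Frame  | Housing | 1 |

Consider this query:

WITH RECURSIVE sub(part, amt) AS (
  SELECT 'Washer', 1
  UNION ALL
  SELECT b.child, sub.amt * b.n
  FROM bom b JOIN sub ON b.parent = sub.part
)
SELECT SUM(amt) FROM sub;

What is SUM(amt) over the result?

Base: (Washer, amt=1).
Iteration 1: components of {Washer} -> Frame = 1*1 = 1, Gizmo = 1*2 = 2, Shaft = 1*3 = 3.
Iteration 2: components of {Frame,Gizmo,Shaft} -> Housing = 1*1 = 1, Motor = 2*1 = 2, Ring = 2*3 = 6.
Iteration 3: no further components; recursion stops.
SUM(amt) = 1 + 2 + 1 + 3 + 6 + 2 + 1 = 16.

16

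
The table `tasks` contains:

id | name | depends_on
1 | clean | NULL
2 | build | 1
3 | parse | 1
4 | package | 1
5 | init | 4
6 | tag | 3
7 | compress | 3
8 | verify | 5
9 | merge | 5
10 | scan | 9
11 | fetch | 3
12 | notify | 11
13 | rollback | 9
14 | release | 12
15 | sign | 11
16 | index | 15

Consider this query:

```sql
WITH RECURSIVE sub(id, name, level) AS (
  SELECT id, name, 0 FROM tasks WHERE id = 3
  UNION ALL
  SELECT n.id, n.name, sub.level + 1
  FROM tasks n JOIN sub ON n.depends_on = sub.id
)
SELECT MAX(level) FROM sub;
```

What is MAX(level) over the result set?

3

Base: id=3 (parse) at level 0.
Iteration 1: rows with depends_on in {3} -> tag (id 6, level 1), compress (id 7, level 1), fetch (id 11, level 1).
Iteration 2: rows with depends_on in {6,7,11} -> notify (id 12, level 2), sign (id 15, level 2).
Iteration 3: rows with depends_on in {12,15} -> release (id 14, level 3), index (id 16, level 3).
Iteration 4: no rows with depends_on in {14,16}; recursion stops.
level values: 0, 1, 1, 1, 2, 2, 3, 3; the maximum is 3.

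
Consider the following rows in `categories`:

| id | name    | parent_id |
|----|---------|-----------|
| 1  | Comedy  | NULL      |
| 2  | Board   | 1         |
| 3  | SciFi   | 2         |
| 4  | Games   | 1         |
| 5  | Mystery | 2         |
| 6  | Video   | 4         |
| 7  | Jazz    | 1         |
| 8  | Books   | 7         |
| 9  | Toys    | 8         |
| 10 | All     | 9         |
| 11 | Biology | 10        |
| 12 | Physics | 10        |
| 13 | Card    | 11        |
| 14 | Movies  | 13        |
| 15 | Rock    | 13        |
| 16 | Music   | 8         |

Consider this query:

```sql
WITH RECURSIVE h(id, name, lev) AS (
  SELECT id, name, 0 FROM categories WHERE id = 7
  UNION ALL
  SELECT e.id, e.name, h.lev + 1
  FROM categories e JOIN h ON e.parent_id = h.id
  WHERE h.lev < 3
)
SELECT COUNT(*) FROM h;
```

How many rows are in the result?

5

Base: id=7 (Jazz) at lev 0.
Iteration 1: rows with parent_id in {7} -> Books (id 8, lev 1).
Iteration 2: rows with parent_id in {8} -> Toys (id 9, lev 2), Music (id 16, lev 2).
Iteration 3: rows with parent_id in {9,16} -> All (id 10, lev 3).
Iteration 4: lev < 3 fails for all current rows; recursion stops.
Total rows emitted: 5.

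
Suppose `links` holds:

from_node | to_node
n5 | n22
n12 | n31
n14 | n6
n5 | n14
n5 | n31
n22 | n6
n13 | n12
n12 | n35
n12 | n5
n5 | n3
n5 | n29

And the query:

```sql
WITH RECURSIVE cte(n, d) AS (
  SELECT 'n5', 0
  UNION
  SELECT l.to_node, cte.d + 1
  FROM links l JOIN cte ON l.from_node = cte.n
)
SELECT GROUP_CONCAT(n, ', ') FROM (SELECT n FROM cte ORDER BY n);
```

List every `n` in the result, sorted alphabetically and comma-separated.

Base: (n5, d=0).
Iteration 1: edges from {n5} -> (n14, d=1), (n22, d=1), (n29, d=1), (n3, d=1), (n31, d=1).
Iteration 2: edges from {n14,n22,n29,n3,n31} -> (n6, d=2). [UNION drops 1 duplicate row(s)]
Iteration 3: no outgoing edges from {n6}; recursion stops.

n14, n22, n29, n3, n31, n5, n6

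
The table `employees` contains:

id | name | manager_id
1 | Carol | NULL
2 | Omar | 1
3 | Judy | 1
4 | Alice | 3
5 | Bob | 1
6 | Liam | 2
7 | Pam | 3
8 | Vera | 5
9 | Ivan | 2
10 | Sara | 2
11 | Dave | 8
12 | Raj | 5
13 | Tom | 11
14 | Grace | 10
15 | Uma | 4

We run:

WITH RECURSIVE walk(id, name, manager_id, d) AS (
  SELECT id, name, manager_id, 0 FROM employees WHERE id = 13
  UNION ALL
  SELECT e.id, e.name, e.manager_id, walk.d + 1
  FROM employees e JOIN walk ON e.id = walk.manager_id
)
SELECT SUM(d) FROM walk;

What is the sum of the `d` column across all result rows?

10

Base: id=13 (Tom), manager_id=11, d 0.
Iteration 1: join on id=11 -> Dave (id 11, manager_id=8, d 1).
Iteration 2: join on id=8 -> Vera (id 8, manager_id=5, d 2).
Iteration 3: join on id=5 -> Bob (id 5, manager_id=1, d 3).
Iteration 4: join on id=1 -> Carol (id 1, manager_id=NULL, d 4).
Iteration 5: manager_id is NULL; no match; recursion stops.
SUM(d) = 0 + 1 + 2 + 3 + 4 = 10.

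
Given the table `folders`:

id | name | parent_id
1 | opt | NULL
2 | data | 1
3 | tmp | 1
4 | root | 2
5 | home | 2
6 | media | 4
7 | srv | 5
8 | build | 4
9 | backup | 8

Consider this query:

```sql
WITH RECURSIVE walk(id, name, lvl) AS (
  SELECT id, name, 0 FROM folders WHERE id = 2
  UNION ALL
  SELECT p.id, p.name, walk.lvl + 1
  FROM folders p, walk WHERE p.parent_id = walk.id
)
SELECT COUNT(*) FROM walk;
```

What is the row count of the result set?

7

Base: id=2 (data) at lvl 0.
Iteration 1: rows with parent_id in {2} -> root (id 4, lvl 1), home (id 5, lvl 1).
Iteration 2: rows with parent_id in {4,5} -> media (id 6, lvl 2), srv (id 7, lvl 2), build (id 8, lvl 2).
Iteration 3: rows with parent_id in {6,7,8} -> backup (id 9, lvl 3).
Iteration 4: no rows with parent_id in {9}; recursion stops.
Total rows emitted: 7.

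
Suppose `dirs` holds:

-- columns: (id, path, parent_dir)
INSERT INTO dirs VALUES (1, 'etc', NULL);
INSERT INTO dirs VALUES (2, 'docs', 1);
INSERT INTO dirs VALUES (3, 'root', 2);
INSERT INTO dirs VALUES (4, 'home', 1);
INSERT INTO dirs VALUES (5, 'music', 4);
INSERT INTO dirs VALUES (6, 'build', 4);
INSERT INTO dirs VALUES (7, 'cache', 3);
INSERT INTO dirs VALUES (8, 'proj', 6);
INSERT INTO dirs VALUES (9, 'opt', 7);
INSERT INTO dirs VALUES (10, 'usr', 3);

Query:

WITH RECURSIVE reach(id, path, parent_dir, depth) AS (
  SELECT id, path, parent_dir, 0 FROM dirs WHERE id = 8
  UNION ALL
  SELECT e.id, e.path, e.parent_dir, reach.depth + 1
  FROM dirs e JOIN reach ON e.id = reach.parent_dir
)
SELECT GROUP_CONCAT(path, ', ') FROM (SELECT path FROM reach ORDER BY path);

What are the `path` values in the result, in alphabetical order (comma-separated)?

build, etc, home, proj

Base: id=8 (proj), parent_dir=6, depth 0.
Iteration 1: join on id=6 -> build (id 6, parent_dir=4, depth 1).
Iteration 2: join on id=4 -> home (id 4, parent_dir=1, depth 2).
Iteration 3: join on id=1 -> etc (id 1, parent_dir=NULL, depth 3).
Iteration 4: parent_dir is NULL; no match; recursion stops.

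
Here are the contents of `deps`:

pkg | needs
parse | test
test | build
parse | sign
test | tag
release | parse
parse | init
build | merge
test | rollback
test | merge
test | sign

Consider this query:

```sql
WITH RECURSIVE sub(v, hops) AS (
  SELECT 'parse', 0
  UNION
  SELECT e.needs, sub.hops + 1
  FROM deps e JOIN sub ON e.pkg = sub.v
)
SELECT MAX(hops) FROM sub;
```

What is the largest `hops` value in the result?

3

Base: (parse, hops=0).
Iteration 1: edges from {parse} -> (init, hops=1), (sign, hops=1), (test, hops=1).
Iteration 2: edges from {init,sign,test} -> (build, hops=2), (merge, hops=2), (rollback, hops=2), (sign, hops=2), (tag, hops=2).
Iteration 3: edges from {build,merge,rollback,sign,tag} -> (merge, hops=3).
Iteration 4: no outgoing edges from {merge}; recursion stops.
hops values: 0, 1, 1, 1, 2, 2, 2, 2, 2, 3; the maximum is 3.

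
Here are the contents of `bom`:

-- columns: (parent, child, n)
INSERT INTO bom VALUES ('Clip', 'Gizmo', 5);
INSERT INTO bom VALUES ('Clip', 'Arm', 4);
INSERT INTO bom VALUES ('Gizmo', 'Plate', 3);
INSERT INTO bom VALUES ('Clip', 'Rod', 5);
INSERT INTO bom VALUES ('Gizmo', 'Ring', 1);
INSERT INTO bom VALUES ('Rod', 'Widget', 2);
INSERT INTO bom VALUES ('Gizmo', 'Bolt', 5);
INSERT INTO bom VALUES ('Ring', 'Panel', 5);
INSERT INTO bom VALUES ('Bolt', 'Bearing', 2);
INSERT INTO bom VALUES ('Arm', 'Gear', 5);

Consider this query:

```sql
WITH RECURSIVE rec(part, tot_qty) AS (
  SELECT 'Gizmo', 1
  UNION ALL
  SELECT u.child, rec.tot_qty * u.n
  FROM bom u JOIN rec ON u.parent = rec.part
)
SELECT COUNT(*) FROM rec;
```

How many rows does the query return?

Base: (Gizmo, tot_qty=1).
Iteration 1: components of {Gizmo} -> Bolt = 1*5 = 5, Plate = 1*3 = 3, Ring = 1*1 = 1.
Iteration 2: components of {Bolt,Plate,Ring} -> Bearing = 5*2 = 10, Panel = 1*5 = 5.
Iteration 3: no further components; recursion stops.
Total rows emitted: 6.

6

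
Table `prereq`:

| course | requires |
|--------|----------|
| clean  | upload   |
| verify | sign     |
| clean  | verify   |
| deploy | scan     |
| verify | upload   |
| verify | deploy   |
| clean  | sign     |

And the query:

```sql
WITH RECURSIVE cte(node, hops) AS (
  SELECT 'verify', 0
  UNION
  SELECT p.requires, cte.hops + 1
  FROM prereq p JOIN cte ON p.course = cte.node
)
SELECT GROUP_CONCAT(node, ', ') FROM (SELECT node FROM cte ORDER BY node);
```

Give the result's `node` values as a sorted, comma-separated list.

Base: (verify, hops=0).
Iteration 1: edges from {verify} -> (deploy, hops=1), (sign, hops=1), (upload, hops=1).
Iteration 2: edges from {deploy,sign,upload} -> (scan, hops=2).
Iteration 3: no outgoing edges from {scan}; recursion stops.

deploy, scan, sign, upload, verify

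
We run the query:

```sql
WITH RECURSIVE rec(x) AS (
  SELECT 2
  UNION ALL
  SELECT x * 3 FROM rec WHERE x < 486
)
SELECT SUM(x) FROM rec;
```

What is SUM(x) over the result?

728

Base: x=2.
Iteration 1: 2 < 486 holds -> x = 2 * 3 = 6.
Iteration 2: 6 < 486 holds -> x = 6 * 3 = 18.
Iteration 3: 18 < 486 holds -> x = 18 * 3 = 54.
Iteration 4: 54 < 486 holds -> x = 54 * 3 = 162.
Iteration 5: 162 < 486 holds -> x = 162 * 3 = 486.
Iteration 6: 486 < 486 fails; recursion stops.
SUM(x) = 2 + 6 + 18 + 54 + 162 + 486 = 728.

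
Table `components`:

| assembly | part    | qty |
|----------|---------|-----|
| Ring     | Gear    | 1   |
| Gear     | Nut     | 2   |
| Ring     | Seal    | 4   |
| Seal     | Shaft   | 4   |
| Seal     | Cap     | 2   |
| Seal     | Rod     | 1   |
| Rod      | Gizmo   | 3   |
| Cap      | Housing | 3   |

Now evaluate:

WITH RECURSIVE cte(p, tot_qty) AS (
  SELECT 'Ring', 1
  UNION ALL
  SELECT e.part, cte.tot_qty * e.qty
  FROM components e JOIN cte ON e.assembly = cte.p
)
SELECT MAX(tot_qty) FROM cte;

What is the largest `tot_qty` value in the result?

24

Base: (Ring, tot_qty=1).
Iteration 1: components of {Ring} -> Gear = 1*1 = 1, Seal = 1*4 = 4.
Iteration 2: components of {Gear,Seal} -> Cap = 4*2 = 8, Nut = 1*2 = 2, Rod = 4*1 = 4, Shaft = 4*4 = 16.
Iteration 3: components of {Cap,Nut,Rod,Shaft} -> Gizmo = 4*3 = 12, Housing = 8*3 = 24.
Iteration 4: no further components; recursion stops.
tot_qty values: 1, 1, 4, 2, 16, 8, 4, 24, 12; the maximum is 24.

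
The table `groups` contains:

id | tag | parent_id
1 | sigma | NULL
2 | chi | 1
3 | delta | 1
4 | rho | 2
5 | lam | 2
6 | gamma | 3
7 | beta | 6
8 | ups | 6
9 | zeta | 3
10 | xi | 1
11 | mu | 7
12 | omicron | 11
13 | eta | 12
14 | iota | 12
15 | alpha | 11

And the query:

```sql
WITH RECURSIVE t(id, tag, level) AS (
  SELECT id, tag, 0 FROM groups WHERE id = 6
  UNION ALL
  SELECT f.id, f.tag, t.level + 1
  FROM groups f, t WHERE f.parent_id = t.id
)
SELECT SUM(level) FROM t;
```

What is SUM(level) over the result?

Base: id=6 (gamma) at level 0.
Iteration 1: rows with parent_id in {6} -> beta (id 7, level 1), ups (id 8, level 1).
Iteration 2: rows with parent_id in {7,8} -> mu (id 11, level 2).
Iteration 3: rows with parent_id in {11} -> omicron (id 12, level 3), alpha (id 15, level 3).
Iteration 4: rows with parent_id in {12,15} -> eta (id 13, level 4), iota (id 14, level 4).
Iteration 5: no rows with parent_id in {13,14}; recursion stops.
SUM(level) = 0 + 1 + 1 + 2 + 3 + 3 + 4 + 4 = 18.

18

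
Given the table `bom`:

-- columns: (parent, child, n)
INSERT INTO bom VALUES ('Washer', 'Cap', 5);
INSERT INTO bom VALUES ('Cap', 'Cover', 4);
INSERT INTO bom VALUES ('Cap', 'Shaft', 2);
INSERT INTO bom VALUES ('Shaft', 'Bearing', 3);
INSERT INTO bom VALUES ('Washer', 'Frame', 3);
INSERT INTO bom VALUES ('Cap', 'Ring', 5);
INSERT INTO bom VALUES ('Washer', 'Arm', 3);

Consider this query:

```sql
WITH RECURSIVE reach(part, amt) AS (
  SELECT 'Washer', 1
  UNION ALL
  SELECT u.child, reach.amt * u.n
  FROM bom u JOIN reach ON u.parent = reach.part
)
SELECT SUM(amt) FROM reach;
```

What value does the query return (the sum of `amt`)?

97

Base: (Washer, amt=1).
Iteration 1: components of {Washer} -> Arm = 1*3 = 3, Cap = 1*5 = 5, Frame = 1*3 = 3.
Iteration 2: components of {Arm,Cap,Frame} -> Cover = 5*4 = 20, Ring = 5*5 = 25, Shaft = 5*2 = 10.
Iteration 3: components of {Cover,Ring,Shaft} -> Bearing = 10*3 = 30.
Iteration 4: no further components; recursion stops.
SUM(amt) = 1 + 5 + 3 + 3 + 20 + 10 + 25 + 30 = 97.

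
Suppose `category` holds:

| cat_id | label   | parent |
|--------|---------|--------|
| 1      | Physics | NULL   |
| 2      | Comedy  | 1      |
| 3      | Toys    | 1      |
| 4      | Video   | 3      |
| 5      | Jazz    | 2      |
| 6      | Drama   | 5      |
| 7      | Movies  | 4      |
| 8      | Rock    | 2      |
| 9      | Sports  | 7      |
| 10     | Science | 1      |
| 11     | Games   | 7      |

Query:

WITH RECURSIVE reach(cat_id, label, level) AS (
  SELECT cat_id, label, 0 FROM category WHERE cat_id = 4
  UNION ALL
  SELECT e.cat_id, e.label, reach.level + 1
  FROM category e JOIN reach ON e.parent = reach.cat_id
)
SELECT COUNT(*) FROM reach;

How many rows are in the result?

Base: cat_id=4 (Video) at level 0.
Iteration 1: rows with parent in {4} -> Movies (id 7, level 1).
Iteration 2: rows with parent in {7} -> Sports (id 9, level 2), Games (id 11, level 2).
Iteration 3: no rows with parent in {9,11}; recursion stops.
Total rows emitted: 4.

4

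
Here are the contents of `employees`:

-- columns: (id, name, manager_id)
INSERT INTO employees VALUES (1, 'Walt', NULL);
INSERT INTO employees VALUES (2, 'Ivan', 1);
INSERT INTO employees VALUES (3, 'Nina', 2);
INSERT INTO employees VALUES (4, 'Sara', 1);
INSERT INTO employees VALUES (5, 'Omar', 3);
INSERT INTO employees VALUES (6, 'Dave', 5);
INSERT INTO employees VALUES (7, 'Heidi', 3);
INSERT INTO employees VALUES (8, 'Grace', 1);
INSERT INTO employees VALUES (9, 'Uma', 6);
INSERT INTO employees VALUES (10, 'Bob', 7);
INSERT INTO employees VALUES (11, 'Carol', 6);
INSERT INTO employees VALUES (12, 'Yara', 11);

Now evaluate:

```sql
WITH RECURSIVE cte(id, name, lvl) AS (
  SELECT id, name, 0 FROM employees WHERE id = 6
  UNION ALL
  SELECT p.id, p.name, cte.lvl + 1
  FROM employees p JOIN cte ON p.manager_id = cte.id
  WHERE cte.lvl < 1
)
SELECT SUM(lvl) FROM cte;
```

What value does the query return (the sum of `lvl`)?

Base: id=6 (Dave) at lvl 0.
Iteration 1: rows with manager_id in {6} -> Uma (id 9, lvl 1), Carol (id 11, lvl 1).
Iteration 2: lvl < 1 fails for all current rows; recursion stops.
SUM(lvl) = 0 + 1 + 1 = 2.

2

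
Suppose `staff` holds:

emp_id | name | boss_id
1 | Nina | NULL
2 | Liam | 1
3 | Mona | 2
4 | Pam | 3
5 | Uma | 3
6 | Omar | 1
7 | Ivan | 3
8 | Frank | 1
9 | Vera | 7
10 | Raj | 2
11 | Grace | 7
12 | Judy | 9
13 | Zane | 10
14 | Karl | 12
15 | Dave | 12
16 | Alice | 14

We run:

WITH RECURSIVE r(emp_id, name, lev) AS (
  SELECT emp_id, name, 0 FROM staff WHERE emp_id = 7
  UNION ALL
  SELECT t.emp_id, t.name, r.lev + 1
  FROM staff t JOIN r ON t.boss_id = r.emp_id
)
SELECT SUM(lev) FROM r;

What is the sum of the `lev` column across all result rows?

Base: emp_id=7 (Ivan) at lev 0.
Iteration 1: rows with boss_id in {7} -> Vera (id 9, lev 1), Grace (id 11, lev 1).
Iteration 2: rows with boss_id in {9,11} -> Judy (id 12, lev 2).
Iteration 3: rows with boss_id in {12} -> Karl (id 14, lev 3), Dave (id 15, lev 3).
Iteration 4: rows with boss_id in {14,15} -> Alice (id 16, lev 4).
Iteration 5: no rows with boss_id in {16}; recursion stops.
SUM(lev) = 0 + 1 + 1 + 2 + 3 + 3 + 4 = 14.

14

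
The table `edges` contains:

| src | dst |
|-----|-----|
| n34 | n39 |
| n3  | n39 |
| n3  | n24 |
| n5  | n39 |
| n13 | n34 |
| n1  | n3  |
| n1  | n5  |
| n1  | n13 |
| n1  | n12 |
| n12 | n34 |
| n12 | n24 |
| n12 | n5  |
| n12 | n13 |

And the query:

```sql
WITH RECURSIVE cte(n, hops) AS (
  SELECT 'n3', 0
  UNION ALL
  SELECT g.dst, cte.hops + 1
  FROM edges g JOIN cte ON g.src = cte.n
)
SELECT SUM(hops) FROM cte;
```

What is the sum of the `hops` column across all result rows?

Base: (n3, hops=0).
Iteration 1: edges from {n3} -> (n24, hops=1), (n39, hops=1).
Iteration 2: no outgoing edges from {n24,n39}; recursion stops.
SUM(hops) = 0 + 1 + 1 = 2.

2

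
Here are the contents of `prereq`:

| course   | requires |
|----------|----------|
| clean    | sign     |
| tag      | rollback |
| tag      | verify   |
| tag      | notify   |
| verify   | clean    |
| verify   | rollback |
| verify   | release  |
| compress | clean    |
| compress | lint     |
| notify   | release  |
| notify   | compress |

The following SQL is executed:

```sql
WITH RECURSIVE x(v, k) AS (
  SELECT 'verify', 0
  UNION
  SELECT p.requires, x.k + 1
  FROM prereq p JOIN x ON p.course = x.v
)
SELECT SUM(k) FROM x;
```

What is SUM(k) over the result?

Base: (verify, k=0).
Iteration 1: edges from {verify} -> (clean, k=1), (release, k=1), (rollback, k=1).
Iteration 2: edges from {clean,release,rollback} -> (sign, k=2).
Iteration 3: no outgoing edges from {sign}; recursion stops.
SUM(k) = 0 + 1 + 1 + 1 + 2 = 5.

5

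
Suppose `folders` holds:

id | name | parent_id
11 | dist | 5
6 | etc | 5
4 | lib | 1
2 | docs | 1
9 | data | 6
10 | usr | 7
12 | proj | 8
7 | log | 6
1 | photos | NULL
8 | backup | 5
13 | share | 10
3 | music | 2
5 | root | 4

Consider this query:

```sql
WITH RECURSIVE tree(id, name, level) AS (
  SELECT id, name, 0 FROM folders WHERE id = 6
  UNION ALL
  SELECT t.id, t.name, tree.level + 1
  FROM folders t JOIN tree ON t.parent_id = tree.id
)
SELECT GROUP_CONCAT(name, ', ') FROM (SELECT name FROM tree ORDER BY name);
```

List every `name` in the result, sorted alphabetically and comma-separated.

Base: id=6 (etc) at level 0.
Iteration 1: rows with parent_id in {6} -> log (id 7, level 1), data (id 9, level 1).
Iteration 2: rows with parent_id in {7,9} -> usr (id 10, level 2).
Iteration 3: rows with parent_id in {10} -> share (id 13, level 3).
Iteration 4: no rows with parent_id in {13}; recursion stops.

data, etc, log, share, usr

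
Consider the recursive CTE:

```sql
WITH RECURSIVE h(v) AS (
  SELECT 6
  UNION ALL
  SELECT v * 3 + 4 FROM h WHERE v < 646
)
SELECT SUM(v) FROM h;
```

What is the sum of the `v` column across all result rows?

Base: v=6.
Iteration 1: 6 < 646 holds -> v = 6 * 3 + 4 = 22.
Iteration 2: 22 < 646 holds -> v = 22 * 3 + 4 = 70.
Iteration 3: 70 < 646 holds -> v = 70 * 3 + 4 = 214.
Iteration 4: 214 < 646 holds -> v = 214 * 3 + 4 = 646.
Iteration 5: 646 < 646 fails; recursion stops.
SUM(v) = 6 + 22 + 70 + 214 + 646 = 958.

958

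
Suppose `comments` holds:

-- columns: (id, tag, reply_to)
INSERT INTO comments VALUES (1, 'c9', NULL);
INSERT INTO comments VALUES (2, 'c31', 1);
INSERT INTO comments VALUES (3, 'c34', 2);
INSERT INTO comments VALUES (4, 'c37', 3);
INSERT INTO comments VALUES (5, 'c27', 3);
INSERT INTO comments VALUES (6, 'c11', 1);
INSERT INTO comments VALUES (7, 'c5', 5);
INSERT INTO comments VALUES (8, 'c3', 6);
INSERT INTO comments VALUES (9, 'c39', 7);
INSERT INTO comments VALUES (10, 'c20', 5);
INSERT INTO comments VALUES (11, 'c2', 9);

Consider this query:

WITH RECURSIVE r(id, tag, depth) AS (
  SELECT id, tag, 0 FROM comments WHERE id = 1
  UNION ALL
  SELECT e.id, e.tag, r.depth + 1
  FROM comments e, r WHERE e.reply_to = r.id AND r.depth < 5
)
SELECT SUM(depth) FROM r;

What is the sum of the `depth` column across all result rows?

25

Base: id=1 (c9) at depth 0.
Iteration 1: rows with reply_to in {1} -> c31 (id 2, depth 1), c11 (id 6, depth 1).
Iteration 2: rows with reply_to in {2,6} -> c34 (id 3, depth 2), c3 (id 8, depth 2).
Iteration 3: rows with reply_to in {3,8} -> c37 (id 4, depth 3), c27 (id 5, depth 3).
Iteration 4: rows with reply_to in {4,5} -> c5 (id 7, depth 4), c20 (id 10, depth 4).
Iteration 5: rows with reply_to in {7,10} -> c39 (id 9, depth 5).
Iteration 6: depth < 5 fails for all current rows; recursion stops.
SUM(depth) = 0 + 1 + 1 + 2 + 2 + 3 + 3 + 4 + 4 + 5 = 25.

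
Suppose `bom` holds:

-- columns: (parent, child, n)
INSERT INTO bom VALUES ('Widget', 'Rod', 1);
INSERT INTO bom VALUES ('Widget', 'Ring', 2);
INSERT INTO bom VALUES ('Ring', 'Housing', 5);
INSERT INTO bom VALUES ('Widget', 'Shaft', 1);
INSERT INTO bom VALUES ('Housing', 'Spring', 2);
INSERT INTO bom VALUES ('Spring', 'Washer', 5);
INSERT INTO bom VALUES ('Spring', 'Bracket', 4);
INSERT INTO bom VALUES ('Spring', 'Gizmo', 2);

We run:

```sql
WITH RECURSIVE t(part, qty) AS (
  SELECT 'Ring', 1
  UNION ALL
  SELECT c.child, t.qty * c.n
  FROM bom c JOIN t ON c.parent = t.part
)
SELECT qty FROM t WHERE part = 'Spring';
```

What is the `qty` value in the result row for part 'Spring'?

Base: (Ring, qty=1).
Iteration 1: components of {Ring} -> Housing = 1*5 = 5.
Iteration 2: components of {Housing} -> Spring = 5*2 = 10.
Iteration 3: components of {Spring} -> Bracket = 10*4 = 40, Gizmo = 10*2 = 20, Washer = 10*5 = 50.
Iteration 4: no further components; recursion stops.

10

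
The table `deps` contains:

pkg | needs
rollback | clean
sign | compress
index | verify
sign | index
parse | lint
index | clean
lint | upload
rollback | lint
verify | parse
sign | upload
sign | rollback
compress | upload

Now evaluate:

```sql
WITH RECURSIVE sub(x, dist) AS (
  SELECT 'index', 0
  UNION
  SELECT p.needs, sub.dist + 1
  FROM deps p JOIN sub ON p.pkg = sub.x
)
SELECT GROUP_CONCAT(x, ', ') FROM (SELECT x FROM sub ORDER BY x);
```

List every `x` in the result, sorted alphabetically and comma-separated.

Base: (index, dist=0).
Iteration 1: edges from {index} -> (clean, dist=1), (verify, dist=1).
Iteration 2: edges from {clean,verify} -> (parse, dist=2).
Iteration 3: edges from {parse} -> (lint, dist=3).
Iteration 4: edges from {lint} -> (upload, dist=4).
Iteration 5: no outgoing edges from {upload}; recursion stops.

clean, index, lint, parse, upload, verify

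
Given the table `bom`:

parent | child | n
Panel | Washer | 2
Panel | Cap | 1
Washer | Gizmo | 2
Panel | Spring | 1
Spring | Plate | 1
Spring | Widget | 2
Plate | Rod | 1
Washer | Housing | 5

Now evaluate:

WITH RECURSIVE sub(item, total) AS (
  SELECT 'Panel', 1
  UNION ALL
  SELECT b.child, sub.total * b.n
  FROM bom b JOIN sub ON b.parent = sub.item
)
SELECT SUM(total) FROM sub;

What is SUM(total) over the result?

23

Base: (Panel, total=1).
Iteration 1: components of {Panel} -> Cap = 1*1 = 1, Spring = 1*1 = 1, Washer = 1*2 = 2.
Iteration 2: components of {Cap,Spring,Washer} -> Gizmo = 2*2 = 4, Housing = 2*5 = 10, Plate = 1*1 = 1, Widget = 1*2 = 2.
Iteration 3: components of {Gizmo,Housing,Plate,Widget} -> Rod = 1*1 = 1.
Iteration 4: no further components; recursion stops.
SUM(total) = 1 + 2 + 1 + 1 + 4 + 10 + 1 + 2 + 1 = 23.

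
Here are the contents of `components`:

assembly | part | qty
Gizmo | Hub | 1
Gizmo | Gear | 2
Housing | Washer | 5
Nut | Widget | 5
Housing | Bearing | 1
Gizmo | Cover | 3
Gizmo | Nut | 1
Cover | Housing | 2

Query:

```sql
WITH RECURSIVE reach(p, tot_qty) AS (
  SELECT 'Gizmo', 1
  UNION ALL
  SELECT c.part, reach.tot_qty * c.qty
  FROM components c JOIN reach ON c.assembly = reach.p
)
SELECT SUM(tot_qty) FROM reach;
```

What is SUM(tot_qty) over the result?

55

Base: (Gizmo, tot_qty=1).
Iteration 1: components of {Gizmo} -> Cover = 1*3 = 3, Gear = 1*2 = 2, Hub = 1*1 = 1, Nut = 1*1 = 1.
Iteration 2: components of {Cover,Gear,Hub,Nut} -> Housing = 3*2 = 6, Widget = 1*5 = 5.
Iteration 3: components of {Housing,Widget} -> Bearing = 6*1 = 6, Washer = 6*5 = 30.
Iteration 4: no further components; recursion stops.
SUM(tot_qty) = 1 + 3 + 1 + 2 + 1 + 6 + 5 + 6 + 30 = 55.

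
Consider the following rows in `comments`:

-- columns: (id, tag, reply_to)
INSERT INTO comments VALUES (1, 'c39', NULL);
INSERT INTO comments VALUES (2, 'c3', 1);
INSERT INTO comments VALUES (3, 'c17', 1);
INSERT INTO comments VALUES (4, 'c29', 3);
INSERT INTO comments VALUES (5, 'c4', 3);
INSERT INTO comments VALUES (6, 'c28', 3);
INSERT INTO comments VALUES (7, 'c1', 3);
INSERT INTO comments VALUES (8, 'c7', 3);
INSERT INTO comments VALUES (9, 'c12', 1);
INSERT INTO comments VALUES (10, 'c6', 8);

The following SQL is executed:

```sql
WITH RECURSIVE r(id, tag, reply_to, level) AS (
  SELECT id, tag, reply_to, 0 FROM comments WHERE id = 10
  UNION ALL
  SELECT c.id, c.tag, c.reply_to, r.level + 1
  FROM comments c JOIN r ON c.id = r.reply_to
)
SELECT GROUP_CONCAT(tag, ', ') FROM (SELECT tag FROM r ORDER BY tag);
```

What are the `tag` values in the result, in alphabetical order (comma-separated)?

Base: id=10 (c6), reply_to=8, level 0.
Iteration 1: join on id=8 -> c7 (id 8, reply_to=3, level 1).
Iteration 2: join on id=3 -> c17 (id 3, reply_to=1, level 2).
Iteration 3: join on id=1 -> c39 (id 1, reply_to=NULL, level 3).
Iteration 4: reply_to is NULL; no match; recursion stops.

c17, c39, c6, c7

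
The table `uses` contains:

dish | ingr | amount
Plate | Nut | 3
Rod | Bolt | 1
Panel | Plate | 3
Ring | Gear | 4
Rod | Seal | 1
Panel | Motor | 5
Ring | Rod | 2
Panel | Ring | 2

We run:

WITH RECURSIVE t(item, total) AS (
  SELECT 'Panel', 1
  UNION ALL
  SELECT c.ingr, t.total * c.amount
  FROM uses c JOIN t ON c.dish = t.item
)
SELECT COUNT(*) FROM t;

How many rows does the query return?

Base: (Panel, total=1).
Iteration 1: components of {Panel} -> Motor = 1*5 = 5, Plate = 1*3 = 3, Ring = 1*2 = 2.
Iteration 2: components of {Motor,Plate,Ring} -> Gear = 2*4 = 8, Nut = 3*3 = 9, Rod = 2*2 = 4.
Iteration 3: components of {Gear,Nut,Rod} -> Bolt = 4*1 = 4, Seal = 4*1 = 4.
Iteration 4: no further components; recursion stops.
Total rows emitted: 9.

9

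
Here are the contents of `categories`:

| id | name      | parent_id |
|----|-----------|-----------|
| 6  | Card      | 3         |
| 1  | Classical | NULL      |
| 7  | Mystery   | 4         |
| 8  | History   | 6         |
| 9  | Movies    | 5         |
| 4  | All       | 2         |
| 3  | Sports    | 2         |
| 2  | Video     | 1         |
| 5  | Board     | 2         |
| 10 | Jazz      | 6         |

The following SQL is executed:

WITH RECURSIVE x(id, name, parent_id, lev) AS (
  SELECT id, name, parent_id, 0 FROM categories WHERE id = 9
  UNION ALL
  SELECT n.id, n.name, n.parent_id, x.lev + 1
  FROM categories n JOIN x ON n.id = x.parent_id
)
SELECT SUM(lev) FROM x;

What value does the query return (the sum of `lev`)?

Base: id=9 (Movies), parent_id=5, lev 0.
Iteration 1: join on id=5 -> Board (id 5, parent_id=2, lev 1).
Iteration 2: join on id=2 -> Video (id 2, parent_id=1, lev 2).
Iteration 3: join on id=1 -> Classical (id 1, parent_id=NULL, lev 3).
Iteration 4: parent_id is NULL; no match; recursion stops.
SUM(lev) = 0 + 1 + 2 + 3 = 6.

6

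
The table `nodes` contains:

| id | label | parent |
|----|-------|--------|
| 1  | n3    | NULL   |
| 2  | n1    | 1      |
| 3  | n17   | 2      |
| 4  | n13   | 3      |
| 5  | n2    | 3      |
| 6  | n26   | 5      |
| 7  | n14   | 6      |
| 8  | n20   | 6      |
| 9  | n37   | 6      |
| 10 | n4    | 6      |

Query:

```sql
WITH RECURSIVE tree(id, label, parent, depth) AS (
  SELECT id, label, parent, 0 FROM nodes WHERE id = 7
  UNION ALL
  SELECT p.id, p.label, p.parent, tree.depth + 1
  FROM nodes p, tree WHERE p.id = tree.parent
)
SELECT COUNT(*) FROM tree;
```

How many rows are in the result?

6

Base: id=7 (n14), parent=6, depth 0.
Iteration 1: join on id=6 -> n26 (id 6, parent=5, depth 1).
Iteration 2: join on id=5 -> n2 (id 5, parent=3, depth 2).
Iteration 3: join on id=3 -> n17 (id 3, parent=2, depth 3).
Iteration 4: join on id=2 -> n1 (id 2, parent=1, depth 4).
Iteration 5: join on id=1 -> n3 (id 1, parent=NULL, depth 5).
Iteration 6: parent is NULL; no match; recursion stops.
Total rows emitted: 6.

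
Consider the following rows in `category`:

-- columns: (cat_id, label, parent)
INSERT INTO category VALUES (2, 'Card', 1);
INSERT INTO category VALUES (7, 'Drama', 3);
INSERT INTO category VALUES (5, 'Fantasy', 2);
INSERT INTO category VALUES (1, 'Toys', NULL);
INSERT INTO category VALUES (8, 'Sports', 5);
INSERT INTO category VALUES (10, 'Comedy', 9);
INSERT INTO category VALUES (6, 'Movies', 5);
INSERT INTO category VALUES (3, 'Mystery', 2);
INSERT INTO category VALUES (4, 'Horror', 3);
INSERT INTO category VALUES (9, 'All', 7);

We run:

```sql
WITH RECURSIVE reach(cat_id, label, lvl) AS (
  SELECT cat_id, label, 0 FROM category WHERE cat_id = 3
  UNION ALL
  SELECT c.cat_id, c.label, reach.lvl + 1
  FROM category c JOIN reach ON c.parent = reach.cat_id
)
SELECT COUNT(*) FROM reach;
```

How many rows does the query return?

Base: cat_id=3 (Mystery) at lvl 0.
Iteration 1: rows with parent in {3} -> Horror (id 4, lvl 1), Drama (id 7, lvl 1).
Iteration 2: rows with parent in {4,7} -> All (id 9, lvl 2).
Iteration 3: rows with parent in {9} -> Comedy (id 10, lvl 3).
Iteration 4: no rows with parent in {10}; recursion stops.
Total rows emitted: 5.

5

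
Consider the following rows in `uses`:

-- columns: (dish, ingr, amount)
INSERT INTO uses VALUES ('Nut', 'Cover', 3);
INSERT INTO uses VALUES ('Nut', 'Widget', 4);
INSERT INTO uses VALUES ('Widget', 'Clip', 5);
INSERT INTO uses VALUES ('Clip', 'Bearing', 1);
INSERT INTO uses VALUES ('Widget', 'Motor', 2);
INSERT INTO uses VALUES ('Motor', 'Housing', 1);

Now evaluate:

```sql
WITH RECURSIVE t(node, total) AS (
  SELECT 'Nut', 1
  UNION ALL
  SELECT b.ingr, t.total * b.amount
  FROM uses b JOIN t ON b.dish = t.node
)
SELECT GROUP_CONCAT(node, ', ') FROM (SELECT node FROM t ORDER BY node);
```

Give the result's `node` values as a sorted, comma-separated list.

Base: (Nut, total=1).
Iteration 1: components of {Nut} -> Cover = 1*3 = 3, Widget = 1*4 = 4.
Iteration 2: components of {Cover,Widget} -> Clip = 4*5 = 20, Motor = 4*2 = 8.
Iteration 3: components of {Clip,Motor} -> Bearing = 20*1 = 20, Housing = 8*1 = 8.
Iteration 4: no further components; recursion stops.

Bearing, Clip, Cover, Housing, Motor, Nut, Widget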